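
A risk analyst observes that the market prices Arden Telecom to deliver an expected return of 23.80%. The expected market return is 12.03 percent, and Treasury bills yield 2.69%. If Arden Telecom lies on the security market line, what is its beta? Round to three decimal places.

MRP = 12.03% − 2.69% = 9.34%
β = (E(R) − R_f) / MRP = (23.80% − 2.69%) / 9.34% = 21.11% / 9.34% = 2.260

2.260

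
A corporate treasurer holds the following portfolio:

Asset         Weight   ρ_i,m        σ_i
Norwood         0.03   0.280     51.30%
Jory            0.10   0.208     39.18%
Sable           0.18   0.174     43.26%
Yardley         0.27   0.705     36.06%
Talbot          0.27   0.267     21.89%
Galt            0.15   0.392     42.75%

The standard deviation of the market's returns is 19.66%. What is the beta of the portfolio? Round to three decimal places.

β_Norwood = 0.280 × 51.30% / 19.66% = 0.7306
β_Jory = 0.208 × 39.18% / 19.66% = 0.4145
β_Sable = 0.174 × 43.26% / 19.66% = 0.3829
β_Yardley = 0.705 × 36.06% / 19.66% = 1.2931
β_Talbot = 0.267 × 21.89% / 19.66% = 0.2973
β_Galt = 0.392 × 42.75% / 19.66% = 0.8524
β_P = Σ w_i β_i = 0.03×0.7306 + 0.10×0.4145 + 0.18×0.3829 + 0.27×1.2931 + 0.27×0.2973 + 0.15×0.8524 = 0.6896

0.690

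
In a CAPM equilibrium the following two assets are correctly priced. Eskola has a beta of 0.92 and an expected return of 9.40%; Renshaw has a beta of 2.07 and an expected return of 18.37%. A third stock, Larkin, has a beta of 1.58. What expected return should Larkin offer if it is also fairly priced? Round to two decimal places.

14.55%

MRP (SML slope) = (18.37% − 9.40%) / (2.07 − 0.92) = 8.97% / 1.15 = 7.8000%
R_f (intercept) = 9.40% − 0.92 × 7.8000% = 2.2240%
E(R_Larkin) = R_f + β × MRP = 2.2240% + 1.58 × 7.8000% = 14.55%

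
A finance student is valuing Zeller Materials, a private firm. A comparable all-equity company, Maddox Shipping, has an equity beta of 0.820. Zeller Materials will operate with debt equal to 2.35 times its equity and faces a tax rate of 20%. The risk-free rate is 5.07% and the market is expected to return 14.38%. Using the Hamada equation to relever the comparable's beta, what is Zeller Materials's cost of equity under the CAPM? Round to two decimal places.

β_L = β_U × [1 + (1 − t)(D/E)] = 0.820 × [1 + (1 − 0.20) × 2.35]
    = 0.820 × [1 + 0.80 × 2.35] = 0.820 × 2.8800 = 2.3616
MRP = 14.38% − 5.07% = 9.31%
E(R) = R_f + β_L × MRP = 5.07% + 2.3616 × 9.31% = 27.06%

27.06%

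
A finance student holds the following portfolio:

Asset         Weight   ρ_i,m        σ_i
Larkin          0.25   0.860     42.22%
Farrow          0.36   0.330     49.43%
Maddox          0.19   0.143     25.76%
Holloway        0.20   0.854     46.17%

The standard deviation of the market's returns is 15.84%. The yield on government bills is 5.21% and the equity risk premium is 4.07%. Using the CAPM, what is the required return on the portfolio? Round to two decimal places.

β_Larkin = 0.860 × 42.22% / 15.84% = 2.2922
β_Farrow = 0.330 × 49.43% / 15.84% = 1.0298
β_Maddox = 0.143 × 25.76% / 15.84% = 0.2326
β_Holloway = 0.854 × 46.17% / 15.84% = 2.4892
β_P = Σ w_i β_i = 0.25×2.2922 + 0.36×1.0298 + 0.19×0.2326 + 0.20×2.4892 = 1.4858
E(R_P) = R_f + β_P × MRP = 5.21% + 1.4858 × 4.07% = 11.26%

11.26%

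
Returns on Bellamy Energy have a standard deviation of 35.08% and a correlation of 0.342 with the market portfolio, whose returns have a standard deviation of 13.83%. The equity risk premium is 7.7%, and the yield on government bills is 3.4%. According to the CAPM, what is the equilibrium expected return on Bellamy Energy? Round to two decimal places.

β = ρ × σ_i / σ_m = 0.342 × 35.08% / 13.83% = 0.8675
E(R) = 3.4% + 0.8675 × 7.7% = 10.08%

10.08%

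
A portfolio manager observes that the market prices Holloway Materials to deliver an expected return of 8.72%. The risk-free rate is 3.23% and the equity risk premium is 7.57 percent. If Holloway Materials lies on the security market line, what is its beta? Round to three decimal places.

0.725

β = (E(R) − R_f) / MRP = (8.72% − 3.23%) / 7.57% = 5.49% / 7.57% = 0.725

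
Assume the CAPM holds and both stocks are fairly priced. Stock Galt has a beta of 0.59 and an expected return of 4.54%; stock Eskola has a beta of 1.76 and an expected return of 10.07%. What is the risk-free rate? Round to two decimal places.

Both satisfy E(R) = R_f + β·MRP, so the slope of the SML is
MRP = (10.07% − 4.54%) / (1.76 − 0.59) = 5.53% / 1.17 = 4.7265%
R_f = E(R_Galt) − β_Galt·MRP = 4.54% − 0.59 × 4.7265% = 1.7514%

1.75%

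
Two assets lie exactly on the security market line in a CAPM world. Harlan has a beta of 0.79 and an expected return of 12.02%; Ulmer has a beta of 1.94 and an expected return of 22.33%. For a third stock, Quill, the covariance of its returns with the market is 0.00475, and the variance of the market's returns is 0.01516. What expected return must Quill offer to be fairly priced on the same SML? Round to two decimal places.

MRP = (22.33% − 12.02%) / (1.94 − 0.79) = 8.9652%
R_f = 12.02% − 0.79 × 8.9652% = 4.9375%
β_Quill = Cov / Var(R_m) = 0.00475 / 0.01516 = 0.3133
E(R_Quill) = R_f + β × MRP = 4.9375% + 0.3133 × 8.9652% = 7.75%

7.75%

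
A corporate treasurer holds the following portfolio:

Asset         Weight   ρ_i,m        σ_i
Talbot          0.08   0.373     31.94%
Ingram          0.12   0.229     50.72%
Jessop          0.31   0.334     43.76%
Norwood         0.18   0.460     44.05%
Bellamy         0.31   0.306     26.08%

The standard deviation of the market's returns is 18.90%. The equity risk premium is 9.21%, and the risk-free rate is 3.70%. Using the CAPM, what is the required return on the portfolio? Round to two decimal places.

β_Talbot = 0.373 × 31.94% / 18.90% = 0.6304
β_Ingram = 0.229 × 50.72% / 18.90% = 0.6145
β_Jessop = 0.334 × 43.76% / 18.90% = 0.7733
β_Norwood = 0.460 × 44.05% / 18.90% = 1.0721
β_Bellamy = 0.306 × 26.08% / 18.90% = 0.4222
β_P = Σ w_i β_i = 0.08×0.6304 + 0.12×0.6145 + 0.31×0.7733 + 0.18×1.0721 + 0.31×0.4222 = 0.6878
E(R_P) = R_f + β_P × MRP = 3.70% + 0.6878 × 9.21% = 10.03%

10.03%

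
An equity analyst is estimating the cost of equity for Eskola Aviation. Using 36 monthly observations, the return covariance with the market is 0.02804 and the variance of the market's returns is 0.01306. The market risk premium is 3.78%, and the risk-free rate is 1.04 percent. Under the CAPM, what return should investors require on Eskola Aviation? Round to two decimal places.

9.16%

β = Cov(R_i, R_m) / Var(R_m) = 0.02804 / 0.01306 = 2.1470
E(R) = R_f + β × MRP = 1.04% + 2.1470 × 3.78% = 9.16%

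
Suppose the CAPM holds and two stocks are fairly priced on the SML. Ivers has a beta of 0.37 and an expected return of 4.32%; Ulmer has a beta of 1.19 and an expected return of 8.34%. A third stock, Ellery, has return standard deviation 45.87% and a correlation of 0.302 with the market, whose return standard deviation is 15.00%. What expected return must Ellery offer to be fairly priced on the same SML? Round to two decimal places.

7.03%

MRP = (8.34% − 4.32%) / (1.19 − 0.37) = 4.9024%
R_f = 4.32% − 0.37 × 4.9024% = 2.5061%
β_Ellery = ρ·σ_i/σ_m = 0.302 × 45.87 / 15.00 = 0.9235
E(R_Ellery) = R_f + β × MRP = 2.5061% + 0.9235 × 4.9024% = 7.03%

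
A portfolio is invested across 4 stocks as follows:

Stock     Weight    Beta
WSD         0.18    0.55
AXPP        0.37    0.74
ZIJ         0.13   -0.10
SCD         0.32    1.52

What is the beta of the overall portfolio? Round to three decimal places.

β_P = Σ w_i β_i = 0.18×0.55 + 0.37×0.74 + 0.13×-0.10 + 0.32×1.52 = 0.8462

0.846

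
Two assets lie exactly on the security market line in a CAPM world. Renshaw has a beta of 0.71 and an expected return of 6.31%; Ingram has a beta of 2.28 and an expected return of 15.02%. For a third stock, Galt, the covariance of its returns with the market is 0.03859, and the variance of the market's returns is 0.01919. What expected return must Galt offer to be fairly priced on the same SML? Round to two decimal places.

MRP = (15.02% − 6.31%) / (2.28 − 0.71) = 5.5478%
R_f = 6.31% − 0.71 × 5.5478% = 2.3711%
β_Galt = Cov / Var(R_m) = 0.03859 / 0.01919 = 2.0109
E(R_Galt) = R_f + β × MRP = 2.3711% + 2.0109 × 5.5478% = 13.53%

13.53%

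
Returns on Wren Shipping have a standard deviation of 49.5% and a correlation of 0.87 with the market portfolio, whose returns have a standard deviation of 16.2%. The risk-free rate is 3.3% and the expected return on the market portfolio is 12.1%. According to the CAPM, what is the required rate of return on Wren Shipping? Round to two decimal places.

26.69%

β = ρ × σ_i / σ_m = 0.87 × 49.5% / 16.2% = 2.6583
MRP = 12.1% − 3.3% = 8.80%
E(R) = 3.3% + 2.6583 × 8.8% = 26.69%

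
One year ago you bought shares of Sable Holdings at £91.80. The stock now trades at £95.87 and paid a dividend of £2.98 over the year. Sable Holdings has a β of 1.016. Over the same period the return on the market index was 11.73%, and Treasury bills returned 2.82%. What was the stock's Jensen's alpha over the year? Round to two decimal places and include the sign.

Realised HPR = (P1 + D1 − P0) / P0 = (95.87 + 2.98 − 91.80) / 91.80 = 7.05 / 91.80 = 7.6797%
MRP = 11.73% − 2.82% = 8.91%
CAPM required = R_f + β·MRP = 2.82% + 1.016 × 8.91% = 11.87256%
α = realised − required = 7.6797% − 11.87256% = -4.19%

-4.19%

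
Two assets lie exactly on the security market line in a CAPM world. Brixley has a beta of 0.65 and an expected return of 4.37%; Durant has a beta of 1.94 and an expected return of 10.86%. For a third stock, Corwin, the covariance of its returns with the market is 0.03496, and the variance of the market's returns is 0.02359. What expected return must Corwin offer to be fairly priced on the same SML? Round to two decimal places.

8.56%

MRP = (10.86% − 4.37%) / (1.94 − 0.65) = 5.0310%
R_f = 4.37% − 0.65 × 5.0310% = 1.0999%
β_Corwin = Cov / Var(R_m) = 0.03496 / 0.02359 = 1.4820
E(R_Corwin) = R_f + β × MRP = 1.0999% + 1.4820 × 5.0310% = 8.56%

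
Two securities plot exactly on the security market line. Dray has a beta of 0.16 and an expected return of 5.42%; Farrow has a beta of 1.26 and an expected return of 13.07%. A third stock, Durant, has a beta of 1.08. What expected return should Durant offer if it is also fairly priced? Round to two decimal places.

MRP (SML slope) = (13.07% − 5.42%) / (1.26 − 0.16) = 7.65% / 1.10 = 6.9545%
R_f (intercept) = 5.42% − 0.16 × 6.9545% = 4.3073%
E(R_Durant) = R_f + β × MRP = 4.3073% + 1.08 × 6.9545% = 11.82%

11.82%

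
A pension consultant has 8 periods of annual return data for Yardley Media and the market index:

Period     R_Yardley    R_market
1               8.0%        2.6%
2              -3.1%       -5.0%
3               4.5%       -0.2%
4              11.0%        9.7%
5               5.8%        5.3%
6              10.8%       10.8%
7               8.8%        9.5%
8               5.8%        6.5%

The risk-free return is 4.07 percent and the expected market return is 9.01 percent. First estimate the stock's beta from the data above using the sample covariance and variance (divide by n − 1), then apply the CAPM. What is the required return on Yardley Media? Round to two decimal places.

Mean R_i = (8.0 − 3.1 + 4.5 + 11.0 + 5.8 + 10.8 + 8.8 + 5.8) / 8 = 6.4500%
Mean R_m = (2.6 − 5.0 − 0.2 + 9.7 + 5.3 + 10.8 + 9.5 + 6.5) / 8 = 4.9000%
Σ(R_i − R̄_i)(R_m − R̄_m) = 157.9400  ⇒  Cov = 157.9400 / 7 = 22.5629
Σ(R_m − R̄_m)² = 211.0400  ⇒  Var(R_m) = 211.0400 / 7 = 30.1486
β = Cov / Var(R_m) = 22.5629 / 30.1486 = 0.7484
MRP = 9.01% − 4.07% = 4.94%
E(R) = R_f + β × MRP = 4.07% + 0.7484 × 4.94% = 7.77%

7.77%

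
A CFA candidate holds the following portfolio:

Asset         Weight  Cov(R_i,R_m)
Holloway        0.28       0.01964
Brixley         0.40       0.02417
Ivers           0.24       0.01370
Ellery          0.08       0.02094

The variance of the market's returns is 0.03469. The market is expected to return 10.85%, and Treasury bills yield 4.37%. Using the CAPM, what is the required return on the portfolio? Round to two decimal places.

8.13%

β_Holloway = 0.01964 / 0.03469 = 0.5662
β_Brixley = 0.02417 / 0.03469 = 0.6967
β_Ivers = 0.01370 / 0.03469 = 0.3949
β_Ellery = 0.02094 / 0.03469 = 0.6036
β_P = Σ w_i β_i = 0.28×0.5662 + 0.40×0.6967 + 0.24×0.3949 + 0.08×0.6036 = 0.5803
MRP = 10.85% − 4.37% = 6.48%
E(R_P) = R_f + β_P × MRP = 4.37% + 0.5803 × 6.48% = 8.13%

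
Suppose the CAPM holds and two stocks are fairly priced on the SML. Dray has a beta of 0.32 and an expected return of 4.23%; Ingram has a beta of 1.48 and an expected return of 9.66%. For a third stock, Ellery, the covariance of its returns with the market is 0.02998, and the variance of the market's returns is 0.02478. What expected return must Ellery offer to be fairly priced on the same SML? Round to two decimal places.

8.40%

MRP = (9.66% − 4.23%) / (1.48 − 0.32) = 4.6810%
R_f = 4.23% − 0.32 × 4.6810% = 2.7321%
β_Ellery = Cov / Var(R_m) = 0.02998 / 0.02478 = 1.2098
E(R_Ellery) = R_f + β × MRP = 2.7321% + 1.2098 × 4.6810% = 8.40%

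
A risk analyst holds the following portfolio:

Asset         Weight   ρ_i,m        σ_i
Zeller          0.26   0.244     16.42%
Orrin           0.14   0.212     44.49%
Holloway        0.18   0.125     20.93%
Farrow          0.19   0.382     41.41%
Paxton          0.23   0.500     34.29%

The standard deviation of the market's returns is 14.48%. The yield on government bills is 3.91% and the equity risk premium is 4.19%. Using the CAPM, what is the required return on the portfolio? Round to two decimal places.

6.74%

β_Zeller = 0.244 × 16.42% / 14.48% = 0.2767
β_Orrin = 0.212 × 44.49% / 14.48% = 0.6514
β_Holloway = 0.125 × 20.93% / 14.48% = 0.1807
β_Farrow = 0.382 × 41.41% / 14.48% = 1.0924
β_Paxton = 0.500 × 34.29% / 14.48% = 1.1840
β_P = Σ w_i β_i = 0.26×0.2767 + 0.14×0.6514 + 0.18×0.1807 + 0.19×1.0924 + 0.23×1.1840 = 0.6755
E(R_P) = R_f + β_P × MRP = 3.91% + 0.6755 × 4.19% = 6.74%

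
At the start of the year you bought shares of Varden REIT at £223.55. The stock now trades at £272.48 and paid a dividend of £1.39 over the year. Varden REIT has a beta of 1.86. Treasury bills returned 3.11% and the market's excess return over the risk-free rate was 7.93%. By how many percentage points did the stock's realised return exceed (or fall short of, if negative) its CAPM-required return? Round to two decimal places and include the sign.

Realised HPR = (P1 + D1 − P0) / P0 = (272.48 + 1.39 − 223.55) / 223.55 = 50.32 / 223.55 = 22.5095%
CAPM required = R_f + β·MRP = 3.11% + 1.86 × 7.93% = 17.8598%
α = realised − required = 22.5095% − 17.8598% = +4.65%

+4.65%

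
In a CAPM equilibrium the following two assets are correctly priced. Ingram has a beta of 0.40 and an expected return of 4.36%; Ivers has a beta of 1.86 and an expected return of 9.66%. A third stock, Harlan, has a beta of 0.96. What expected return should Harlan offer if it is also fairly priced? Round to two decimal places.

6.39%

MRP (SML slope) = (9.66% − 4.36%) / (1.86 − 0.40) = 5.30% / 1.46 = 3.6301%
R_f (intercept) = 4.36% − 0.40 × 3.6301% = 2.9080%
E(R_Harlan) = R_f + β × MRP = 2.9080% + 0.96 × 3.6301% = 6.39%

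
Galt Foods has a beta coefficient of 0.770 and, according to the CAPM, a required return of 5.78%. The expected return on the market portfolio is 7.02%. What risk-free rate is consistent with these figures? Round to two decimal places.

1.63%

E(R) = R_f + β(E(R_m) − R_f) = R_f(1 − β) + β·E(R_m)
5.78% = R_f × (1 − 0.770) + 0.770 × 7.02%
5.78% = R_f × 0.230 + 5.40540%
R_f = (5.78% − 5.40540%) / 0.230 = 1.63%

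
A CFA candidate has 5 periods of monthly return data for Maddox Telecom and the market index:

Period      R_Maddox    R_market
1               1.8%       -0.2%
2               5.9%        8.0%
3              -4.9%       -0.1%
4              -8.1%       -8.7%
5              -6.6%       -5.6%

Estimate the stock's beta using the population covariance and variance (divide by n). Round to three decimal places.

0.856

Mean R_i = (1.8 + 5.9 − 4.9 − 8.1 − 6.6) / 5 = -2.3800%
Mean R_m = (-0.2 + 8.0 − 0.1 − 8.7 − 5.6) / 5 = -1.3200%
Σ(R_i − R̄_i)(R_m − R̄_m) = 139.0520  ⇒  Cov = 139.0520 / 5 = 27.8104
Σ(R_m − R̄_m)² = 162.3880  ⇒  Var(R_m) = 162.3880 / 5 = 32.4776
β = Cov / Var(R_m) = 27.8104 / 32.4776 = 0.8563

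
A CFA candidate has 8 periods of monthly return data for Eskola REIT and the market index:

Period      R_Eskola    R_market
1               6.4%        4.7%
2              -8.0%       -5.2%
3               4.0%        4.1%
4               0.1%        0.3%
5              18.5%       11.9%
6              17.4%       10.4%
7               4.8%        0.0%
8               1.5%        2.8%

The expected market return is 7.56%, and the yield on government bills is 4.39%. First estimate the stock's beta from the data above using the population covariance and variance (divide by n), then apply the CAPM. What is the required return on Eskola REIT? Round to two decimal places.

Mean R_i = (6.4 − 8.0 + 4.0 + 0.1 + 18.5 + 17.4 + 4.8 + 1.5) / 8 = 5.5875%
Mean R_m = (4.7 − 5.2 + 4.1 + 0.3 + 11.9 + 10.4 + 0.0 + 2.8) / 8 = 3.6250%
Σ(R_i − R̄_i)(R_m − R̄_m) = 331.3825  ⇒  Cov = 331.3825 / 8 = 41.4228
Σ(R_m − R̄_m)² = 218.5150  ⇒  Var(R_m) = 218.5150 / 8 = 27.3144
β = Cov / Var(R_m) = 41.4228 / 27.3144 = 1.5165
MRP = 7.56% − 4.39% = 3.17%
E(R) = R_f + β × MRP = 4.39% + 1.5165 × 3.17% = 9.20%

9.20%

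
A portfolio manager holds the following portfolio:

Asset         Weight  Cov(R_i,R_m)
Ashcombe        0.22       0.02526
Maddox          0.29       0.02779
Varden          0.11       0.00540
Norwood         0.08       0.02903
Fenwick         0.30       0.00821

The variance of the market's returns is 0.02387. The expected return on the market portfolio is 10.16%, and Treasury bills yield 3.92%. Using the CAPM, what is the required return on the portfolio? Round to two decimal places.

β_Ashcombe = 0.02526 / 0.02387 = 1.0582
β_Maddox = 0.02779 / 0.02387 = 1.1642
β_Varden = 0.00540 / 0.02387 = 0.2262
β_Norwood = 0.02903 / 0.02387 = 1.2162
β_Fenwick = 0.00821 / 0.02387 = 0.3439
β_P = Σ w_i β_i = 0.22×1.0582 + 0.29×1.1642 + 0.11×0.2262 + 0.08×1.2162 + 0.30×0.3439 = 0.7958
MRP = 10.16% − 3.92% = 6.24%
E(R_P) = R_f + β_P × MRP = 3.92% + 0.7958 × 6.24% = 8.89%

8.89%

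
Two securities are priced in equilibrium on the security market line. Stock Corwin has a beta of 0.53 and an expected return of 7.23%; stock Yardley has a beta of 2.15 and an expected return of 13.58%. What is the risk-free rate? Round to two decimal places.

5.15%

Both satisfy E(R) = R_f + β·MRP, so the slope of the SML is
MRP = (13.58% − 7.23%) / (2.15 − 0.53) = 6.35% / 1.62 = 3.9198%
R_f = E(R_Corwin) − β_Corwin·MRP = 7.23% − 0.53 × 3.9198% = 5.1525%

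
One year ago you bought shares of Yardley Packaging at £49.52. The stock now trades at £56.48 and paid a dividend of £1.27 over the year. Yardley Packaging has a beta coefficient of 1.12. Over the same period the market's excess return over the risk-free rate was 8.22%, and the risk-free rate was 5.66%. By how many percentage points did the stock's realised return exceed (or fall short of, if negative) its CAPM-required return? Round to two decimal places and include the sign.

+1.75%

Realised HPR = (P1 + D1 − P0) / P0 = (56.48 + 1.27 − 49.52) / 49.52 = 8.23 / 49.52 = 16.6195%
CAPM required = R_f + β·MRP = 5.66% + 1.12 × 8.22% = 14.8664%
α = realised − required = 16.6195% − 14.8664% = +1.75%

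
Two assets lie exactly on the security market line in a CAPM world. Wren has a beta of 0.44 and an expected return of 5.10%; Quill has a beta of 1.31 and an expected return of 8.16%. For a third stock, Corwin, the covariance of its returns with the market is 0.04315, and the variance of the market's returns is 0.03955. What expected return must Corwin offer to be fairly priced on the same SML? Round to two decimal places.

7.39%

MRP = (8.16% − 5.10%) / (1.31 − 0.44) = 3.5172%
R_f = 5.10% − 0.44 × 3.5172% = 3.5524%
β_Corwin = Cov / Var(R_m) = 0.04315 / 0.03955 = 1.0910
E(R_Corwin) = R_f + β × MRP = 3.5524% + 1.0910 × 3.5172% = 7.39%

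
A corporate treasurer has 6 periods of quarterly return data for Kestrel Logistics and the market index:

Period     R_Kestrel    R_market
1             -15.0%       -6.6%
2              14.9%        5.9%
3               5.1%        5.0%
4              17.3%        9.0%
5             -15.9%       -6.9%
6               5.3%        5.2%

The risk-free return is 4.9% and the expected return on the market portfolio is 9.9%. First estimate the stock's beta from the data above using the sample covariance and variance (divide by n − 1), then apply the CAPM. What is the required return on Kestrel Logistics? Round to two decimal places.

15.10%

Mean R_i = (-15.0 + 14.9 + 5.1 + 17.3 − 15.9 + 5.3) / 6 = 1.9500%
Mean R_m = (-6.6 + 5.9 + 5.0 + 9.0 − 6.9 + 5.2) / 6 = 1.9333%
Σ(R_i − R̄_i)(R_m − R̄_m) = 482.7600  ⇒  Cov = 482.7600 / 5 = 96.5520
Σ(R_m − R̄_m)² = 236.5933  ⇒  Var(R_m) = 236.5933 / 5 = 47.3187
β = Cov / Var(R_m) = 96.5520 / 47.3187 = 2.0405
MRP = 9.9% − 4.9% = 5.00%
E(R) = R_f + β × MRP = 4.9% + 2.0405 × 5.0% = 15.10%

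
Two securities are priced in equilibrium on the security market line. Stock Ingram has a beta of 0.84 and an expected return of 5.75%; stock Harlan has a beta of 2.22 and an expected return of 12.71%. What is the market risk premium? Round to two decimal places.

5.04%

Both satisfy E(R) = R_f + β·MRP, so the slope of the SML is
MRP = (12.71% − 5.75%) / (2.22 − 0.84) = 6.96% / 1.38 = 5.0435%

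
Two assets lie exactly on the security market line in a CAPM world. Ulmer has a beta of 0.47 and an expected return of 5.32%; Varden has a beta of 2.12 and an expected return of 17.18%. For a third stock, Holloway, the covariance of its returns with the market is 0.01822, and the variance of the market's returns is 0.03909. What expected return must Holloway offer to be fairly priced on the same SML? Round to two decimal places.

MRP = (17.18% − 5.32%) / (2.12 − 0.47) = 7.1879%
R_f = 5.32% − 0.47 × 7.1879% = 1.9417%
β_Holloway = Cov / Var(R_m) = 0.01822 / 0.03909 = 0.4661
E(R_Holloway) = R_f + β × MRP = 1.9417% + 0.4661 × 7.1879% = 5.29%

5.29%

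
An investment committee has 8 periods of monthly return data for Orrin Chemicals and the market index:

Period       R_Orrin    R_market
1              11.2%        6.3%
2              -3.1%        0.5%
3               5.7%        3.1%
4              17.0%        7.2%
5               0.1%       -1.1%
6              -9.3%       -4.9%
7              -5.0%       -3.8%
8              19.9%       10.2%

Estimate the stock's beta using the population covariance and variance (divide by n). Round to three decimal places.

1.918

Mean R_i = (11.2 − 3.1 + 5.7 + 17.0 + 0.1 − 9.3 − 5.0 + 19.9) / 8 = 4.5625%
Mean R_m = (6.3 + 0.5 + 3.1 + 7.2 − 1.1 − 4.9 − 3.8 + 10.2) / 8 = 2.1875%
Σ(R_i − R̄_i)(R_m − R̄_m) = 396.6763  ⇒  Cov = 396.6763 / 8 = 49.5845
Σ(R_m − R̄_m)² = 206.8088  ⇒  Var(R_m) = 206.8088 / 8 = 25.8511
β = Cov / Var(R_m) = 49.5845 / 25.8511 = 1.9181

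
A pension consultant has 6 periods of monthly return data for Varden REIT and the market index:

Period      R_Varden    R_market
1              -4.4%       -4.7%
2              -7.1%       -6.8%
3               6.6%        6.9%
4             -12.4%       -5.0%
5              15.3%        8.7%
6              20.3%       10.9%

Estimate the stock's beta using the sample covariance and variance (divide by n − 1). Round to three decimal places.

1.570

Mean R_i = (-4.4 − 7.1 + 6.6 − 12.4 + 15.3 + 20.3) / 6 = 3.0500%
Mean R_m = (-4.7 − 6.8 + 6.9 − 5.0 + 8.7 + 10.9) / 6 = 1.6667%
Σ(R_i − R̄_i)(R_m − R̄_m) = 500.3800  ⇒  Cov = 500.3800 / 5 = 100.0760
Σ(R_m − R̄_m)² = 318.7733  ⇒  Var(R_m) = 318.7733 / 5 = 63.7547
β = Cov / Var(R_m) = 100.0760 / 63.7547 = 1.5697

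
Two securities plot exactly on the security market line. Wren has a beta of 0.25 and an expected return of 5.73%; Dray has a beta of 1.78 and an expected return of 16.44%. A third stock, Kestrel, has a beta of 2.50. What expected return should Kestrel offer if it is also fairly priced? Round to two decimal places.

MRP (SML slope) = (16.44% − 5.73%) / (1.78 − 0.25) = 10.71% / 1.53 = 7.0000%
R_f (intercept) = 5.73% − 0.25 × 7.0000% = 3.9800%
E(R_Kestrel) = R_f + β × MRP = 3.9800% + 2.50 × 7.0000% = 21.48%

21.48%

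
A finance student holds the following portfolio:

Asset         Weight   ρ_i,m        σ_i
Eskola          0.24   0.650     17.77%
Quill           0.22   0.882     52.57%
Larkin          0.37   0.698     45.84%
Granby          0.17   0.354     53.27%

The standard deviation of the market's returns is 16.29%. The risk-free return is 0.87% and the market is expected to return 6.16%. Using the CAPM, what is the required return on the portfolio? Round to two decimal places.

β_Eskola = 0.650 × 17.77% / 16.29% = 0.7091
β_Quill = 0.882 × 52.57% / 16.29% = 2.8463
β_Larkin = 0.698 × 45.84% / 16.29% = 1.9642
β_Granby = 0.354 × 53.27% / 16.29% = 1.1576
β_P = Σ w_i β_i = 0.24×0.7091 + 0.22×2.8463 + 0.37×1.9642 + 0.17×1.1576 = 1.7199
MRP = 6.16% − 0.87% = 5.29%
E(R_P) = R_f + β_P × MRP = 0.87% + 1.7199 × 5.29% = 9.97%

9.97%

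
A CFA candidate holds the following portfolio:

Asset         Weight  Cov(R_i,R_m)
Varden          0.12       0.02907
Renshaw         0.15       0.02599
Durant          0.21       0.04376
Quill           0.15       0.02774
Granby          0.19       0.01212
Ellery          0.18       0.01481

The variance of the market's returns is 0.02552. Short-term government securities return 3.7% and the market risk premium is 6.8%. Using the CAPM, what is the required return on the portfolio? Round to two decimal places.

β_Varden = 0.02907 / 0.02552 = 1.1391
β_Renshaw = 0.02599 / 0.02552 = 1.0184
β_Durant = 0.04376 / 0.02552 = 1.7147
β_Quill = 0.02774 / 0.02552 = 1.0870
β_Granby = 0.01212 / 0.02552 = 0.4749
β_Ellery = 0.01481 / 0.02552 = 0.5803
β_P = Σ w_i β_i = 0.12×1.1391 + 0.15×1.0184 + 0.21×1.7147 + 0.15×1.0870 + 0.19×0.4749 + 0.18×0.5803 = 1.0073
E(R_P) = R_f + β_P × MRP = 3.7% + 1.0073 × 6.8% = 10.55%

10.55%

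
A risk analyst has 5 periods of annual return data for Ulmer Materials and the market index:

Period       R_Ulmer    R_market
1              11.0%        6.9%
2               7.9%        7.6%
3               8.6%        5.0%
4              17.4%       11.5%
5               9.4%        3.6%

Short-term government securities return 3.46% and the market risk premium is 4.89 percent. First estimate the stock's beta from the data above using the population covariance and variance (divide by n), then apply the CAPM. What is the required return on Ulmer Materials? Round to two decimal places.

Mean R_i = (11.0 + 7.9 + 8.6 + 17.4 + 9.4) / 5 = 10.8600%
Mean R_m = (6.9 + 7.6 + 5.0 + 11.5 + 3.6) / 5 = 6.9200%
Σ(R_i − R̄_i)(R_m − R̄_m) = 37.1240  ⇒  Cov = 37.1240 / 5 = 7.4248
Σ(R_m − R̄_m)² = 36.1480  ⇒  Var(R_m) = 36.1480 / 5 = 7.2296
β = Cov / Var(R_m) = 7.4248 / 7.2296 = 1.0270
E(R) = R_f + β × MRP = 3.46% + 1.0270 × 4.89% = 8.48%

8.48%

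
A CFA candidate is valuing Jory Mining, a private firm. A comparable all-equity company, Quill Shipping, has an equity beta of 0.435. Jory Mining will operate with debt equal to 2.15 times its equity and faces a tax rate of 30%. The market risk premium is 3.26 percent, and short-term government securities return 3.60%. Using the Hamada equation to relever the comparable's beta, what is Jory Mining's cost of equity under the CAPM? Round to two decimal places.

7.15%

β_L = β_U × [1 + (1 − t)(D/E)] = 0.435 × [1 + (1 − 0.30) × 2.15]
    = 0.435 × [1 + 0.70 × 2.15] = 0.435 × 2.5050 = 1.0897
E(R) = R_f + β_L × MRP = 3.60% + 1.0897 × 3.26% = 7.15%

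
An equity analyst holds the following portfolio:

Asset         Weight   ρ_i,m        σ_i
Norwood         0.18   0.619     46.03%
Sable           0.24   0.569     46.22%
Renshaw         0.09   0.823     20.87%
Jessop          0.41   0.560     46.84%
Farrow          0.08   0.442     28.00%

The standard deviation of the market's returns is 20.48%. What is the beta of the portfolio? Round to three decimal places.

β_Norwood = 0.619 × 46.03% / 20.48% = 1.3912
β_Sable = 0.569 × 46.22% / 20.48% = 1.2841
β_Renshaw = 0.823 × 20.87% / 20.48% = 0.8387
β_Jessop = 0.560 × 46.84% / 20.48% = 1.2808
β_Farrow = 0.442 × 28.00% / 20.48% = 0.6043
β_P = Σ w_i β_i = 0.18×1.3912 + 0.24×1.2841 + 0.09×0.8387 + 0.41×1.2808 + 0.08×0.6043 = 1.2076

1.208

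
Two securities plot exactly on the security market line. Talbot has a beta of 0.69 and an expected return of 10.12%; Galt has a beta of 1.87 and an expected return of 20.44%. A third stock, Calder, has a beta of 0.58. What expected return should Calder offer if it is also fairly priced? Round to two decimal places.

9.16%

MRP (SML slope) = (20.44% − 10.12%) / (1.87 − 0.69) = 10.32% / 1.18 = 8.7458%
R_f (intercept) = 10.12% − 0.69 × 8.7458% = 4.0854%
E(R_Calder) = R_f + β × MRP = 4.0854% + 0.58 × 8.7458% = 9.16%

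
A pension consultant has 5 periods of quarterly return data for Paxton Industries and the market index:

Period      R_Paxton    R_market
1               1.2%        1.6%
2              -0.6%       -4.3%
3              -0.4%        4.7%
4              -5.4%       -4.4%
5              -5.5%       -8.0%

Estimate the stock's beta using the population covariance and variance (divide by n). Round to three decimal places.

Mean R_i = (1.2 − 0.6 − 0.4 − 5.4 − 5.5) / 5 = -2.1400%
Mean R_m = (1.6 − 4.3 + 4.7 − 4.4 − 8.0) / 5 = -2.0800%
Σ(R_i − R̄_i)(R_m − R̄_m) = 48.1240  ⇒  Cov = 48.1240 / 5 = 9.6248
Σ(R_m − R̄_m)² = 104.8680  ⇒  Var(R_m) = 104.8680 / 5 = 20.9736
β = Cov / Var(R_m) = 9.6248 / 20.9736 = 0.4589

0.459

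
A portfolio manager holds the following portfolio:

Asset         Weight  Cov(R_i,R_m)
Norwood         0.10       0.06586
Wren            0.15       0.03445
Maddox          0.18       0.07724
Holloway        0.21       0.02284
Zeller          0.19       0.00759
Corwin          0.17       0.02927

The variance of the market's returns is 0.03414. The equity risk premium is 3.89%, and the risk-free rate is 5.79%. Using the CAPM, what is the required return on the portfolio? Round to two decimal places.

9.99%

β_Norwood = 0.06586 / 0.03414 = 1.9291
β_Wren = 0.03445 / 0.03414 = 1.0091
β_Maddox = 0.07724 / 0.03414 = 2.2624
β_Holloway = 0.02284 / 0.03414 = 0.6690
β_Zeller = 0.00759 / 0.03414 = 0.2223
β_Corwin = 0.02927 / 0.03414 = 0.8574
β_P = Σ w_i β_i = 0.10×1.9291 + 0.15×1.0091 + 0.18×2.2624 + 0.21×0.6690 + 0.19×0.2223 + 0.17×0.8574 = 1.0800
E(R_P) = R_f + β_P × MRP = 5.79% + 1.0800 × 3.89% = 9.99%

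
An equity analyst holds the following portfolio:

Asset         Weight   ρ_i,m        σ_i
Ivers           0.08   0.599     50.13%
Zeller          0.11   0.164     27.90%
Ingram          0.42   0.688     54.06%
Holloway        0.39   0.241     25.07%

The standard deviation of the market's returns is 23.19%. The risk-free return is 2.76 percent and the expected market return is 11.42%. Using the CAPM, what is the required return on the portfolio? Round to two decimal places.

β_Ivers = 0.599 × 50.13% / 23.19% = 1.2949
β_Zeller = 0.164 × 27.90% / 23.19% = 0.1973
β_Ingram = 0.688 × 54.06% / 23.19% = 1.6038
β_Holloway = 0.241 × 25.07% / 23.19% = 0.2605
β_P = Σ w_i β_i = 0.08×1.2949 + 0.11×0.1973 + 0.42×1.6038 + 0.39×0.2605 = 0.9005
MRP = 11.42% − 2.76% = 8.66%
E(R_P) = R_f + β_P × MRP = 2.76% + 0.9005 × 8.66% = 10.56%

10.56%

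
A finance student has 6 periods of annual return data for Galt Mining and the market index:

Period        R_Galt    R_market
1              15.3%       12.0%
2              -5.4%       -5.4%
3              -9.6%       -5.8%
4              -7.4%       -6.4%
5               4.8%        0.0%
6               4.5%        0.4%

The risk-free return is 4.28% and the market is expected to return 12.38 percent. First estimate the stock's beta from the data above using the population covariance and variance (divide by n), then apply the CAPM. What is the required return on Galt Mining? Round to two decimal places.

14.91%

Mean R_i = (15.3 − 5.4 − 9.6 − 7.4 + 4.8 + 4.5) / 6 = 0.3667%
Mean R_m = (12.0 − 5.4 − 5.8 − 6.4 + 0.0 + 0.4) / 6 = -0.8667%
Σ(R_i − R̄_i)(R_m − R̄_m) = 319.5067  ⇒  Cov = 319.5067 / 6 = 53.2511
Σ(R_m − R̄_m)² = 243.4133  ⇒  Var(R_m) = 243.4133 / 6 = 40.5689
β = Cov / Var(R_m) = 53.2511 / 40.5689 = 1.3126
MRP = 12.38% − 4.28% = 8.10%
E(R) = R_f + β × MRP = 4.28% + 1.3126 × 8.10% = 14.91%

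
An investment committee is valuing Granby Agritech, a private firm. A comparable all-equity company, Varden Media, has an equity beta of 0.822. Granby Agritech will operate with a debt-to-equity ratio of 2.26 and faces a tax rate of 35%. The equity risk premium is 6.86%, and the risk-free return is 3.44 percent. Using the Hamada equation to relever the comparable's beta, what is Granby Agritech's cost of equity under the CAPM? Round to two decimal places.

17.36%

β_L = β_U × [1 + (1 − t)(D/E)] = 0.822 × [1 + (1 − 0.35) × 2.26]
    = 0.822 × [1 + 0.65 × 2.26] = 0.822 × 2.4690 = 2.0295
E(R) = R_f + β_L × MRP = 3.44% + 2.0295 × 6.86% = 17.36%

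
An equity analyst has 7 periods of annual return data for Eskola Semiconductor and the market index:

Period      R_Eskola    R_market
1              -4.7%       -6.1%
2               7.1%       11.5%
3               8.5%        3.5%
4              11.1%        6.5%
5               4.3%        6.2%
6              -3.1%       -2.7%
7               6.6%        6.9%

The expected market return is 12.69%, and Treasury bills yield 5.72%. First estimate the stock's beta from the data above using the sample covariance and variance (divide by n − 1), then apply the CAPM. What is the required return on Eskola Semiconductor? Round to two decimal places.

11.46%

Mean R_i = (-4.7 + 7.1 + 8.5 + 11.1 + 4.3 − 3.1 + 6.6) / 7 = 4.2571%
Mean R_m = (-6.1 + 11.5 + 3.5 + 6.5 + 6.2 − 2.7 + 6.9) / 7 = 3.6857%
Σ(R_i − R̄_i)(R_m − R̄_m) = 182.9557  ⇒  Cov = 182.9557 / 6 = 30.4926
Σ(R_m − R̄_m)² = 222.2086  ⇒  Var(R_m) = 222.2086 / 6 = 37.0348
β = Cov / Var(R_m) = 30.4926 / 37.0348 = 0.8233
MRP = 12.69% − 5.72% = 6.97%
E(R) = R_f + β × MRP = 5.72% + 0.8233 × 6.97% = 11.46%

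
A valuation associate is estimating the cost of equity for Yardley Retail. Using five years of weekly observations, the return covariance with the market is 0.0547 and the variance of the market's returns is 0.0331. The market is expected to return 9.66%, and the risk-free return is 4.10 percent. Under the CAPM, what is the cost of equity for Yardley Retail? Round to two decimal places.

β = Cov(R_i, R_m) / Var(R_m) = 0.0547 / 0.0331 = 1.6526
MRP = 9.66% − 4.10% = 5.56%
E(R) = R_f + β × MRP = 4.10% + 1.6526 × 5.56% = 13.29%

13.29%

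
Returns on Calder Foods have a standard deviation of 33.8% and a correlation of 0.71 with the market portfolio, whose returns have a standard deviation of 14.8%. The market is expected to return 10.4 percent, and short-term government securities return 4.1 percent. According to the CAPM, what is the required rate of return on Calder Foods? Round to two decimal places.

β = ρ × σ_i / σ_m = 0.71 × 33.8% / 14.8% = 1.6215
MRP = 10.4% − 4.1% = 6.30%
E(R) = 4.1% + 1.6215 × 6.3% = 14.32%

14.32%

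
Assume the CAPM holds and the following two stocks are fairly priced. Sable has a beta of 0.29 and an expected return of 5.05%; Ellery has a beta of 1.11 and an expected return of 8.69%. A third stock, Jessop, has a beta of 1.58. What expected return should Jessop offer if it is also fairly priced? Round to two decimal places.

10.78%

MRP (SML slope) = (8.69% − 5.05%) / (1.11 − 0.29) = 3.64% / 0.82 = 4.4390%
R_f (intercept) = 5.05% − 0.29 × 4.4390% = 3.7627%
E(R_Jessop) = R_f + β × MRP = 3.7627% + 1.58 × 4.4390% = 10.78%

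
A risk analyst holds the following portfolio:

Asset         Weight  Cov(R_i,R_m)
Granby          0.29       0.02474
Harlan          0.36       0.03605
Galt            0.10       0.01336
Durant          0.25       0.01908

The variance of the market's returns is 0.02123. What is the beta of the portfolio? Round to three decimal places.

β_Granby = 0.02474 / 0.02123 = 1.1653
β_Harlan = 0.03605 / 0.02123 = 1.6981
β_Galt = 0.01336 / 0.02123 = 0.6293
β_Durant = 0.01908 / 0.02123 = 0.8987
β_P = Σ w_i β_i = 0.29×1.1653 + 0.36×1.6981 + 0.10×0.6293 + 0.25×0.8987 = 1.2369

1.237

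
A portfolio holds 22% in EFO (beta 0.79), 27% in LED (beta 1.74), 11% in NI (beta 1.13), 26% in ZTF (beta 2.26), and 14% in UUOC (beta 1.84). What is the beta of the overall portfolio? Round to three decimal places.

β_P = Σ w_i β_i = 0.22×0.79 + 0.27×1.74 + 0.11×1.13 + 0.26×2.26 + 0.14×1.84 = 1.6131

1.613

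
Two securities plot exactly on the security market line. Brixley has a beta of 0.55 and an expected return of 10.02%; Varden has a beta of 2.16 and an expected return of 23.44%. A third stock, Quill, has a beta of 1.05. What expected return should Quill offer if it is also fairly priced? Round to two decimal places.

MRP (SML slope) = (23.44% − 10.02%) / (2.16 − 0.55) = 13.42% / 1.61 = 8.3354%
R_f (intercept) = 10.02% − 0.55 × 8.3354% = 5.4355%
E(R_Quill) = R_f + β × MRP = 5.4355% + 1.05 × 8.3354% = 14.19%

14.19%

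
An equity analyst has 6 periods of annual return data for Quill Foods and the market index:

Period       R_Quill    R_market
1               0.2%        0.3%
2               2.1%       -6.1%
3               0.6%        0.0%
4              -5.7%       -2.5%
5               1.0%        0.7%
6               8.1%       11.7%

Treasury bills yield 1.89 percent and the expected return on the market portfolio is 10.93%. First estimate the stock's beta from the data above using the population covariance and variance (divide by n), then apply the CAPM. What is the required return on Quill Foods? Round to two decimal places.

Mean R_i = (0.2 + 2.1 + 0.6 − 5.7 + 1.0 + 8.1) / 6 = 1.0500%
Mean R_m = (0.3 − 6.1 + 0.0 − 2.5 + 0.7 + 11.7) / 6 = 0.6833%
Σ(R_i − R̄_i)(R_m − R̄_m) = 92.6650  ⇒  Cov = 92.6650 / 6 = 15.4442
Σ(R_m − R̄_m)² = 178.1283  ⇒  Var(R_m) = 178.1283 / 6 = 29.6881
β = Cov / Var(R_m) = 15.4442 / 29.6881 = 0.5202
MRP = 10.93% − 1.89% = 9.04%
E(R) = R_f + β × MRP = 1.89% + 0.5202 × 9.04% = 6.59%

6.59%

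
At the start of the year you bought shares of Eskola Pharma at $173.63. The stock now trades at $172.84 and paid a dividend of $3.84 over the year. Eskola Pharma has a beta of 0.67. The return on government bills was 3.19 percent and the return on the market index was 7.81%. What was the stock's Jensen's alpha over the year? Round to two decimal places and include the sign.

-4.53%

Realised HPR = (P1 + D1 − P0) / P0 = (172.84 + 3.84 − 173.63) / 173.63 = 3.05 / 173.63 = 1.7566%
MRP = 7.81% − 3.19% = 4.62%
CAPM required = R_f + β·MRP = 3.19% + 0.67 × 4.62% = 6.2854%
α = realised − required = 1.7566% − 6.2854% = -4.53%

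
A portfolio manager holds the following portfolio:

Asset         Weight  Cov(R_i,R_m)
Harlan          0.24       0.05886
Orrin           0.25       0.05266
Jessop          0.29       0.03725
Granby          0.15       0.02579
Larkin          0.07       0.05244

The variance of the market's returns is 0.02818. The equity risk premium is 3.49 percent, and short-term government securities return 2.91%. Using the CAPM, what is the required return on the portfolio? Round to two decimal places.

8.56%

β_Harlan = 0.05886 / 0.02818 = 2.0887
β_Orrin = 0.05266 / 0.02818 = 1.8687
β_Jessop = 0.03725 / 0.02818 = 1.3219
β_Granby = 0.02579 / 0.02818 = 0.9152
β_Larkin = 0.05244 / 0.02818 = 1.8609
β_P = Σ w_i β_i = 0.24×2.0887 + 0.25×1.8687 + 0.29×1.3219 + 0.15×0.9152 + 0.07×1.8609 = 1.6194
E(R_P) = R_f + β_P × MRP = 2.91% + 1.6194 × 3.49% = 8.56%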